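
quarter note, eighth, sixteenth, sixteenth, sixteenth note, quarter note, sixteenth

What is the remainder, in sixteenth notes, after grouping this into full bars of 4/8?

One bar of 4/8 = 8 sixteenth notes.
Each duration in sixteenth notes: quarter note = 4; eighth = 2; sixteenth = 1; sixteenth = 1; sixteenth note = 1; quarter note = 4; sixteenth = 1.
Sum: 4 + 2 + 1 + 1 + 1 + 4 + 1 = 14.
14 ÷ 8 = 1 complete bar with 6 sixteenth notes remaining.

6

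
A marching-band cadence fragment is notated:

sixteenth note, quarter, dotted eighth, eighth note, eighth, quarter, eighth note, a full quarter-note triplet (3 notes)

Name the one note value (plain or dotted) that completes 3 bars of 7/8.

whole note

3 bars of 7/8 = 42 sixteenth notes.
In sixteenth notes: sixteenth note = 1; quarter = 4; dotted eighth = 3; eighth note = 2; eighth = 2; quarter = 4; eighth note = 2; a full quarter-note triplet (3 notes) (three triplet quarters span one half) = 8.
Adding: 1 + 4 + 3 + 2 + 2 + 4 + 2 + 8 = 26.
Remaining: 42 − 26 = 16 sixteenth notes, which is a whole note.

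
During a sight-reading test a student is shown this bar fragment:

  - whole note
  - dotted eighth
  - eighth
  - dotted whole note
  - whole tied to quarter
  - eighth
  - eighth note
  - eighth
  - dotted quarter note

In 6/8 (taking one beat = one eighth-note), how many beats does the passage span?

One eighth-note beat = 2 sixteenth notes.
Working in sixteenth notes: whole note = 16; dotted eighth = 3; eighth = 2; dotted whole note = 24; whole tied to quarter (whole + quarter) = 20; eighth = 2; eighth note = 2; eighth = 2; dotted quarter note = 6.
Total: 16 + 3 + 2 + 24 + 20 + 2 + 2 + 2 + 6 = 77.
77 ÷ 2 = 38.5 beats.

38.5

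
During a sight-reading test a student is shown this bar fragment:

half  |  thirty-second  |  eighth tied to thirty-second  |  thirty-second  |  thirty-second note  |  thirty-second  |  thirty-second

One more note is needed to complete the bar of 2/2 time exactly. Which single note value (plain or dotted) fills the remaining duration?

dotted eighth note

The bar of 2/2 = 32 thirty-second notes.
Convert each value to thirty-second notes: half = 16; thirty-second = 1; eighth tied to thirty-second (eighth + thirty-second) = 5; thirty-second = 1; thirty-second note = 1; thirty-second = 1; thirty-second = 1.
Sum: 16 + 1 + 5 + 1 + 1 + 1 + 1 = 26.
Remaining: 32 − 26 = 6 thirty-second notes, which is a dotted eighth note.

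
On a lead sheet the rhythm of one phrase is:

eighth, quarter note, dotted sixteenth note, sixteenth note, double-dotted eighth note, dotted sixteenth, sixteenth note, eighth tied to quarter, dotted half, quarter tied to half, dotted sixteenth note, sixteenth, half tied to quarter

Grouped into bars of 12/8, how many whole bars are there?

One bar of 12/8 = 48 thirty-second notes.
Express everything in thirty-second notes: eighth = 4; quarter note = 8; dotted sixteenth note = 3; sixteenth note = 2; double-dotted eighth note = 7; dotted sixteenth = 3; sixteenth note = 2; eighth tied to quarter (eighth + quarter) = 12; dotted half = 24; quarter tied to half (quarter + half) = 24; dotted sixteenth note = 3; sixteenth = 2; half tied to quarter (half + quarter) = 24.
Total: 4 + 8 + 3 + 2 + 7 + 3 + 2 + 12 + 24 + 24 + 3 + 2 + 24 = 118.
118 ÷ 48 = 2 complete bars with 22 left over.

2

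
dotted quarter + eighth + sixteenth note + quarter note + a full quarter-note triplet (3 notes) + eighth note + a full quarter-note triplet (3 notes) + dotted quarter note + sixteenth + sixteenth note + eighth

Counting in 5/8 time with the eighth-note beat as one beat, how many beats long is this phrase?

20.5

One eighth-note beat = 2 sixteenth notes.
Convert each value to sixteenth notes: dotted quarter = 6; eighth = 2; sixteenth note = 1; quarter note = 4; a full quarter-note triplet (3 notes) (three triplet quarters span one half) = 8; eighth note = 2; a full quarter-note triplet (3 notes) (three triplet quarters span one half) = 8; dotted quarter note = 6; sixteenth = 1; sixteenth note = 1; eighth = 2.
Adding: 6 + 2 + 1 + 4 + 8 + 2 + 8 + 6 + 1 + 1 + 2 = 41.
41 ÷ 2 = 20.5 beats.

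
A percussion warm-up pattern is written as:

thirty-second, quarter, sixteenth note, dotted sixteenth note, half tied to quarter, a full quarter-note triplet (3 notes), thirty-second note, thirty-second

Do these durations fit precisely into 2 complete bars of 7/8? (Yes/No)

Yes

One bar of 7/8 = 28 thirty-second notes, so 2 bars = 56.
In thirty-second notes: thirty-second = 1; quarter = 8; sixteenth note = 2; dotted sixteenth note = 3; half tied to quarter (half + quarter) = 24; a full quarter-note triplet (3 notes) (three triplet quarters span one half) = 16; thirty-second note = 1; thirty-second = 1.
Sum: 1 + 8 + 2 + 3 + 24 + 16 + 1 + 1 = 56.
56 equals 56, so the answer is Yes.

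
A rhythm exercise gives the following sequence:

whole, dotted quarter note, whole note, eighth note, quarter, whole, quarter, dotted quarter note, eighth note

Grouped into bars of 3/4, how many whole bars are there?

One bar of 3/4 = 6 eighth notes.
Express everything in eighth notes: whole = 8; dotted quarter note = 3; whole note = 8; eighth note = 1; quarter = 2; whole = 8; quarter = 2; dotted quarter note = 3; eighth note = 1.
Adding: 8 + 3 + 8 + 1 + 2 + 8 + 2 + 3 + 1 = 36.
36 ÷ 6 = 6 complete bars with 0 left over.

6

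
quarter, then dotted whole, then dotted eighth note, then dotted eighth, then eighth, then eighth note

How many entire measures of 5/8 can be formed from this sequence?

3

One bar of 5/8 = 10 sixteenth notes.
Working in sixteenth notes: quarter = 4; dotted whole = 24; dotted eighth note = 3; dotted eighth = 3; eighth = 2; eighth note = 2.
Altogether 4 + 24 + 3 + 3 + 2 + 2 = 38.
38 ÷ 10 = 3 complete bars with 8 left over.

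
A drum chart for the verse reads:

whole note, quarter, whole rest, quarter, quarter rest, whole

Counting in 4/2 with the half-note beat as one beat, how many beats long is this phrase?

One half-note beat = 2 quarter notes.
Working in quarter notes: whole note = 4; quarter = 1; whole rest = 4; quarter = 1; quarter rest = 1; whole = 4.
Total: 4 + 1 + 4 + 1 + 1 + 4 = 15.
15 ÷ 2 = 7.5 beats.

7.5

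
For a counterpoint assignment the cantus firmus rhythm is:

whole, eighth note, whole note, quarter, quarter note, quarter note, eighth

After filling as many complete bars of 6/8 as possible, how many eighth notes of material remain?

One bar of 6/8 = 6 eighth notes.
In eighth notes: whole = 8; eighth note = 1; whole note = 8; quarter = 2; quarter note = 2; quarter note = 2; eighth = 1.
Adding: 8 + 1 + 8 + 2 + 2 + 2 + 1 = 24.
24 ÷ 6 = 4 complete bars with 0 eighth notes remaining.

0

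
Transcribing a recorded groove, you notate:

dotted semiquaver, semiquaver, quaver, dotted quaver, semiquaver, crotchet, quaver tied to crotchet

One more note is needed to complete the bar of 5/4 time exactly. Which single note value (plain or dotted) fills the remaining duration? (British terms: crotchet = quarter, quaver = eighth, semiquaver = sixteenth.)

The bar of 5/4 = 40 thirty-second notes.
Express everything in thirty-second notes: dotted semiquaver = 3; semiquaver = 2; quaver = 4; dotted quaver = 6; semiquaver = 2; crotchet = 8; quaver tied to crotchet (quaver + crotchet) = 12.
Total: 3 + 2 + 4 + 6 + 2 + 8 + 12 = 37.
Remaining: 40 − 37 = 3 thirty-second notes, which is a dotted sixteenth note.

dotted sixteenth note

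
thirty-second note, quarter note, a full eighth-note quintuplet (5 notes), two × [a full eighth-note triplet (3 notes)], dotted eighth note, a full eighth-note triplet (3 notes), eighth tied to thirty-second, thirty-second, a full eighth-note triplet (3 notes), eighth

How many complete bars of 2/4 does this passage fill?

4

One bar of 2/4 = 16 thirty-second notes.
In thirty-second notes: thirty-second note = 1; quarter note = 8; a full eighth-note quintuplet (5 notes) (five quintuplet eighths span one half) = 16; a full eighth-note triplet (3 notes) (three triplet eighths span one quarter) = 8; a full eighth-note triplet (3 notes) (three triplet eighths span one quarter) = 8; dotted eighth note = 6; a full eighth-note triplet (3 notes) (three triplet eighths span one quarter) = 8; eighth tied to thirty-second (eighth + thirty-second) = 5; thirty-second = 1; a full eighth-note triplet (3 notes) (three triplet eighths span one quarter) = 8; eighth = 4.
Total: 1 + 8 + 16 + 8 + 8 + 6 + 8 + 5 + 1 + 8 + 4 = 73.
73 ÷ 16 = 4 complete bars with 9 left over.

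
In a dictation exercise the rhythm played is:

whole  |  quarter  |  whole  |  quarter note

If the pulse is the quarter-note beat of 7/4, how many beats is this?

One quarter-note beat = 2 eighth notes.
Each duration in eighth notes: whole = 8; quarter = 2; whole = 8; quarter note = 2.
Sum: 8 + 2 + 8 + 2 = 20.
20 ÷ 2 = 10 beats.

10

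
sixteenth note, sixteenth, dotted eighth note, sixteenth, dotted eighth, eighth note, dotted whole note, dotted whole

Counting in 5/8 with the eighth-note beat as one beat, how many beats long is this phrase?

29.5

One eighth-note beat = 2 sixteenth notes.
Express everything in sixteenth notes: sixteenth note = 1; sixteenth = 1; dotted eighth note = 3; sixteenth = 1; dotted eighth = 3; eighth note = 2; dotted whole note = 24; dotted whole = 24.
Altogether 1 + 1 + 3 + 1 + 3 + 2 + 24 + 24 = 59.
59 ÷ 2 = 29.5 beats.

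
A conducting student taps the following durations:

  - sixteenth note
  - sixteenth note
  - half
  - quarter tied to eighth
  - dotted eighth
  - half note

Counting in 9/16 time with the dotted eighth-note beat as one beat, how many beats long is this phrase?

One dotted eighth-note beat = 3 sixteenth notes.
Working in sixteenth notes: sixteenth note = 1; sixteenth note = 1; half = 8; quarter tied to eighth (quarter + eighth) = 6; dotted eighth = 3; half note = 8.
Altogether 1 + 1 + 8 + 6 + 3 + 8 = 27.
27 ÷ 3 = 9 beats.

9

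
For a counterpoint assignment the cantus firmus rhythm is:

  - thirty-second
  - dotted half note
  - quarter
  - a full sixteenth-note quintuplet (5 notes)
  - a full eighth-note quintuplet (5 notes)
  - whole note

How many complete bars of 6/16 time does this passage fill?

One bar of 6/16 = 12 thirty-second notes.
Convert each value to thirty-second notes: thirty-second = 1; dotted half note = 24; quarter = 8; a full sixteenth-note quintuplet (5 notes) (five quintuplet sixteenths span one quarter) = 8; a full eighth-note quintuplet (5 notes) (five quintuplet eighths span one half) = 16; whole note = 32.
Altogether 1 + 24 + 8 + 8 + 16 + 32 = 89.
89 ÷ 12 = 7 complete bars with 5 left over.

7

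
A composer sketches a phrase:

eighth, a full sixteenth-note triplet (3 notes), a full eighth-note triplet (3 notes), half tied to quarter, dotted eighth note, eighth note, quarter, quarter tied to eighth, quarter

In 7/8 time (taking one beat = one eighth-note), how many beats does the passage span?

One eighth-note beat = 2 sixteenth notes.
Convert each value to sixteenth notes: eighth = 2; a full sixteenth-note triplet (3 notes) (three triplet sixteenths span one eighth) = 2; a full eighth-note triplet (3 notes) (three triplet eighths span one quarter) = 4; half tied to quarter (half + quarter) = 12; dotted eighth note = 3; eighth note = 2; quarter = 4; quarter tied to eighth (quarter + eighth) = 6; quarter = 4.
Altogether 2 + 2 + 4 + 12 + 3 + 2 + 4 + 6 + 4 = 39.
39 ÷ 2 = 19.5 beats.

19.5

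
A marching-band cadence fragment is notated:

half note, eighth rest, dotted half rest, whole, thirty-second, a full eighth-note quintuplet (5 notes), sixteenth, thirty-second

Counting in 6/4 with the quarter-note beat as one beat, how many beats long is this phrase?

One quarter-note beat = 8 thirty-second notes.
Express everything in thirty-second notes: half note = 16; eighth rest = 4; dotted half rest = 24; whole = 32; thirty-second = 1; a full eighth-note quintuplet (5 notes) (five quintuplet eighths span one half) = 16; sixteenth = 2; thirty-second = 1.
Sum: 16 + 4 + 24 + 32 + 1 + 16 + 2 + 1 = 96.
96 ÷ 8 = 12 beats.

12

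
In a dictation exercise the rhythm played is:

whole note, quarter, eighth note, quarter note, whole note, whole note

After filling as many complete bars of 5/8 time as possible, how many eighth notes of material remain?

One bar of 5/8 = 5 eighth notes.
Each duration in eighth notes: whole note = 8; quarter = 2; eighth note = 1; quarter note = 2; whole note = 8; whole note = 8.
Total: 8 + 2 + 1 + 2 + 8 + 8 = 29.
29 ÷ 5 = 5 complete bars with 4 eighth notes remaining.

4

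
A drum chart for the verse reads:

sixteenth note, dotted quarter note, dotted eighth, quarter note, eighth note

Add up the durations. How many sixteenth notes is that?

16

Express everything in sixteenth notes: sixteenth note = 1; dotted quarter note = 6; dotted eighth = 3; quarter note = 4; eighth note = 2.
Altogether 1 + 6 + 3 + 4 + 2 = 16 sixteenth notes.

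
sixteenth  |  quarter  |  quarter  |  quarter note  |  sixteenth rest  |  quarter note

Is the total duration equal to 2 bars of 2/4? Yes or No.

One bar of 2/4 = 8 sixteenth notes, so 2 bars = 16.
Convert each value to sixteenth notes: sixteenth = 1; quarter = 4; quarter = 4; quarter note = 4; sixteenth rest = 1; quarter note = 4.
Sum: 1 + 4 + 4 + 4 + 1 + 4 = 18.
18 exceeds 16, so the answer is No.

No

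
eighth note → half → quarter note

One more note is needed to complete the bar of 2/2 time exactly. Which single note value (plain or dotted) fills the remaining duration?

eighth note

The bar of 2/2 = 8 eighth notes.
Express everything in eighth notes: eighth note = 1; half = 4; quarter note = 2.
Adding: 1 + 4 + 2 = 7.
Remaining: 8 − 7 = 1 eighth note, which is a eighth note.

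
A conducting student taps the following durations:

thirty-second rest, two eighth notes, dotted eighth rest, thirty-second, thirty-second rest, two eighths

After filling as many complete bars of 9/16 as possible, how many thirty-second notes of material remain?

7

One bar of 9/16 = 18 thirty-second notes.
In thirty-second notes: thirty-second rest = 1; eighth note = 4; eighth note = 4; dotted eighth rest = 6; thirty-second = 1; thirty-second rest = 1; eighth = 4; eighth = 4.
Altogether 1 + 4 + 4 + 6 + 1 + 1 + 4 + 4 = 25.
25 ÷ 18 = 1 complete bar with 7 thirty-second notes remaining.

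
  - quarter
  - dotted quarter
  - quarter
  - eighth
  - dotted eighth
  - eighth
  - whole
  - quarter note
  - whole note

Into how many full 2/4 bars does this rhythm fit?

One bar of 2/4 = 8 sixteenth notes.
Express everything in sixteenth notes: quarter = 4; dotted quarter = 6; quarter = 4; eighth = 2; dotted eighth = 3; eighth = 2; whole = 16; quarter note = 4; whole note = 16.
Altogether 4 + 6 + 4 + 2 + 3 + 2 + 16 + 4 + 16 = 57.
57 ÷ 8 = 7 complete bars with 1 left over.

7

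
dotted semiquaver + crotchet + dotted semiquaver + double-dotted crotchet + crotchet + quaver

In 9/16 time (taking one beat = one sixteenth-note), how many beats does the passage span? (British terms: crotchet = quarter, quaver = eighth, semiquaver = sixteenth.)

20

One sixteenth-note beat = 2 thirty-second notes.
Working in thirty-second notes: dotted semiquaver = 3; crotchet = 8; dotted semiquaver = 3; double-dotted crotchet = 14; crotchet = 8; quaver = 4.
Adding: 3 + 8 + 3 + 14 + 8 + 4 = 40.
40 ÷ 2 = 20 beats.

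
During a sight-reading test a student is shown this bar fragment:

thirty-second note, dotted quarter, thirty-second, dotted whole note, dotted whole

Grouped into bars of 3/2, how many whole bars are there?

2

One bar of 3/2 = 48 thirty-second notes.
In thirty-second notes: thirty-second note = 1; dotted quarter = 12; thirty-second = 1; dotted whole note = 48; dotted whole = 48.
Altogether 1 + 12 + 1 + 48 + 48 = 110.
110 ÷ 48 = 2 complete bars with 14 left over.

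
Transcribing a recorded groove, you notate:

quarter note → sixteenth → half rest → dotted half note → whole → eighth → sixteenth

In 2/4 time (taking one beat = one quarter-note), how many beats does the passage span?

11

One quarter-note beat = 4 sixteenth notes.
Each duration in sixteenth notes: quarter note = 4; sixteenth = 1; half rest = 8; dotted half note = 12; whole = 16; eighth = 2; sixteenth = 1.
Sum: 4 + 1 + 8 + 12 + 16 + 2 + 1 = 44.
44 ÷ 4 = 11 beats.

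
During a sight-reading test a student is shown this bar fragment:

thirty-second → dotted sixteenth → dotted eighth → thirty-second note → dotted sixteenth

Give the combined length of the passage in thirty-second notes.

Convert each value to thirty-second notes: thirty-second = 1; dotted sixteenth = 3; dotted eighth = 6; thirty-second note = 1; dotted sixteenth = 3.
Adding: 1 + 3 + 6 + 1 + 3 = 14 thirty-second notes.

14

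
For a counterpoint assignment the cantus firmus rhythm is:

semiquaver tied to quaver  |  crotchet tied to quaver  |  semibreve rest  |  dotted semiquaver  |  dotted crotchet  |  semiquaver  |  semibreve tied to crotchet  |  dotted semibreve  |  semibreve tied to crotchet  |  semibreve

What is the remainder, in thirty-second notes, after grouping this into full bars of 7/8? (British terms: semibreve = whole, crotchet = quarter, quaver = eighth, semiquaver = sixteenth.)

One bar of 7/8 = 28 thirty-second notes.
Working in thirty-second notes: semiquaver tied to quaver (semiquaver + quaver) = 6; crotchet tied to quaver (crotchet + quaver) = 12; semibreve rest = 32; dotted semiquaver = 3; dotted crotchet = 12; semiquaver = 2; semibreve tied to crotchet (semibreve + crotchet) = 40; dotted semibreve = 48; semibreve tied to crotchet (semibreve + crotchet) = 40; semibreve = 32.
Sum: 6 + 12 + 32 + 3 + 12 + 2 + 40 + 48 + 40 + 32 = 227.
227 ÷ 28 = 8 complete bars with 3 thirty-second notes remaining.

3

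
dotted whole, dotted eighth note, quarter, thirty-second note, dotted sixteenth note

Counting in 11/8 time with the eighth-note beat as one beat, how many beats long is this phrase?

16.5

One eighth-note beat = 4 thirty-second notes.
Convert each value to thirty-second notes: dotted whole = 48; dotted eighth note = 6; quarter = 8; thirty-second note = 1; dotted sixteenth note = 3.
Adding: 48 + 6 + 8 + 1 + 3 = 66.
66 ÷ 4 = 16.5 beats.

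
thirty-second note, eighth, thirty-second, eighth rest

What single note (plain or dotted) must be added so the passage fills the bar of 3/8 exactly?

sixteenth note

The bar of 3/8 = 12 thirty-second notes.
In thirty-second notes: thirty-second note = 1; eighth = 4; thirty-second = 1; eighth rest = 4.
Total: 1 + 4 + 1 + 4 = 10.
Remaining: 12 − 10 = 2 thirty-second notes, which is a sixteenth note.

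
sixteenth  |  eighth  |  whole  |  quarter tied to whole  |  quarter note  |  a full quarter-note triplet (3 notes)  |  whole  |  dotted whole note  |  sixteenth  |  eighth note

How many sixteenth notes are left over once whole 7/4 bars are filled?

One bar of 7/4 = 28 sixteenth notes.
Express everything in sixteenth notes: sixteenth = 1; eighth = 2; whole = 16; quarter tied to whole (quarter + whole) = 20; quarter note = 4; a full quarter-note triplet (3 notes) (three triplet quarters span one half) = 8; whole = 16; dotted whole note = 24; sixteenth = 1; eighth note = 2.
Adding: 1 + 2 + 16 + 20 + 4 + 8 + 16 + 24 + 1 + 2 = 94.
94 ÷ 28 = 3 complete bars with 10 sixteenth notes remaining.

10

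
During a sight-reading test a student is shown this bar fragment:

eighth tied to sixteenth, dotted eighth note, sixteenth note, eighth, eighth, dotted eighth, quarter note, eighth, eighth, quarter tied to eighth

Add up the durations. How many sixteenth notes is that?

28

Working in sixteenth notes: eighth tied to sixteenth (eighth + sixteenth) = 3; dotted eighth note = 3; sixteenth note = 1; eighth = 2; eighth = 2; dotted eighth = 3; quarter note = 4; eighth = 2; eighth = 2; quarter tied to eighth (quarter + eighth) = 6.
Adding: 3 + 3 + 1 + 2 + 2 + 3 + 4 + 2 + 2 + 6 = 28 sixteenth notes.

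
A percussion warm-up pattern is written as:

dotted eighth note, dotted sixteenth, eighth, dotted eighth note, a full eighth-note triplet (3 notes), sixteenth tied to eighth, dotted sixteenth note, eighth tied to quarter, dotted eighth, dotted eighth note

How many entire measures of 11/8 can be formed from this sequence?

One bar of 11/8 = 44 thirty-second notes.
Convert each value to thirty-second notes: dotted eighth note = 6; dotted sixteenth = 3; eighth = 4; dotted eighth note = 6; a full eighth-note triplet (3 notes) (three triplet eighths span one quarter) = 8; sixteenth tied to eighth (sixteenth + eighth) = 6; dotted sixteenth note = 3; eighth tied to quarter (eighth + quarter) = 12; dotted eighth = 6; dotted eighth note = 6.
Sum: 6 + 3 + 4 + 6 + 8 + 6 + 3 + 12 + 6 + 6 = 60.
60 ÷ 44 = 1 complete bar with 16 left over.

1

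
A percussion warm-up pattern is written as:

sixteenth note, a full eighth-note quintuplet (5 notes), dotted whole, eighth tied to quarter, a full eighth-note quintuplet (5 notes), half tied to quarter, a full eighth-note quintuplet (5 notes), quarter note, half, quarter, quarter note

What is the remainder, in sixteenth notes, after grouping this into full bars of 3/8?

3

One bar of 3/8 = 6 sixteenth notes.
In sixteenth notes: sixteenth note = 1; a full eighth-note quintuplet (5 notes) (five quintuplet eighths span one half) = 8; dotted whole = 24; eighth tied to quarter (eighth + quarter) = 6; a full eighth-note quintuplet (5 notes) (five quintuplet eighths span one half) = 8; half tied to quarter (half + quarter) = 12; a full eighth-note quintuplet (5 notes) (five quintuplet eighths span one half) = 8; quarter note = 4; half = 8; quarter = 4; quarter note = 4.
Altogether 1 + 8 + 24 + 6 + 8 + 12 + 8 + 4 + 8 + 4 + 4 = 87.
87 ÷ 6 = 14 complete bars with 3 sixteenth notes remaining.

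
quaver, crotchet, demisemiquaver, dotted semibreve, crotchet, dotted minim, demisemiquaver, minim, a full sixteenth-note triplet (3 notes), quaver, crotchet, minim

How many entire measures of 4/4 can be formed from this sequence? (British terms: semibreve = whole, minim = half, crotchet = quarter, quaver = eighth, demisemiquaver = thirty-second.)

One bar of 4/4 = 32 thirty-second notes.
Working in thirty-second notes: quaver = 4; crotchet = 8; demisemiquaver = 1; dotted semibreve = 48; crotchet = 8; dotted minim = 24; demisemiquaver = 1; minim = 16; a full sixteenth-note triplet (3 notes) (three triplet sixteenths span one eighth) = 4; quaver = 4; crotchet = 8; minim = 16.
Altogether 4 + 8 + 1 + 48 + 8 + 24 + 1 + 16 + 4 + 4 + 8 + 16 = 142.
142 ÷ 32 = 4 complete bars with 14 left over.

4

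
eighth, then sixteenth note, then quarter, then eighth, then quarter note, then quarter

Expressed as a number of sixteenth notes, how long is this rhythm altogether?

17

Convert each value to sixteenth notes: eighth = 2; sixteenth note = 1; quarter = 4; eighth = 2; quarter note = 4; quarter = 4.
Altogether 2 + 1 + 4 + 2 + 4 + 4 = 17 sixteenth notes.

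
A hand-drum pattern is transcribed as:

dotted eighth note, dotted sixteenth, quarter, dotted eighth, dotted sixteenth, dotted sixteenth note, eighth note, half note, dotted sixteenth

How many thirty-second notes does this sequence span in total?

52

Convert each value to thirty-second notes: dotted eighth note = 6; dotted sixteenth = 3; quarter = 8; dotted eighth = 6; dotted sixteenth = 3; dotted sixteenth note = 3; eighth note = 4; half note = 16; dotted sixteenth = 3.
Altogether 6 + 3 + 8 + 6 + 3 + 3 + 4 + 16 + 3 = 52 thirty-second notes.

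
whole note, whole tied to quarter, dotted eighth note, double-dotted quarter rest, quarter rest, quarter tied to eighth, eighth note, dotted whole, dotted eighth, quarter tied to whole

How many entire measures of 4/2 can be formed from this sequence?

3

One bar of 4/2 = 32 sixteenth notes.
Working in sixteenth notes: whole note = 16; whole tied to quarter (whole + quarter) = 20; dotted eighth note = 3; double-dotted quarter rest = 7; quarter rest = 4; quarter tied to eighth (quarter + eighth) = 6; eighth note = 2; dotted whole = 24; dotted eighth = 3; quarter tied to whole (quarter + whole) = 20.
Adding: 16 + 20 + 3 + 7 + 4 + 6 + 2 + 24 + 3 + 20 = 105.
105 ÷ 32 = 3 complete bars with 9 left over.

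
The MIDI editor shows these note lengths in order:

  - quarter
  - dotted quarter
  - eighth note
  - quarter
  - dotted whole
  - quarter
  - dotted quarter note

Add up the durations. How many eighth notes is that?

Each duration in eighth notes: quarter = 2; dotted quarter = 3; eighth note = 1; quarter = 2; dotted whole = 12; quarter = 2; dotted quarter note = 3.
Altogether 2 + 3 + 1 + 2 + 12 + 2 + 3 = 25 eighth notes.

25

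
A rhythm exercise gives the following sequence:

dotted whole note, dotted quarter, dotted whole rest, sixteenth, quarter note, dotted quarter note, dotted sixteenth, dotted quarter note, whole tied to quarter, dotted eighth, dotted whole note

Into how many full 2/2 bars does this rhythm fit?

One bar of 2/2 = 32 thirty-second notes.
Each duration in thirty-second notes: dotted whole note = 48; dotted quarter = 12; dotted whole rest = 48; sixteenth = 2; quarter note = 8; dotted quarter note = 12; dotted sixteenth = 3; dotted quarter note = 12; whole tied to quarter (whole + quarter) = 40; dotted eighth = 6; dotted whole note = 48.
Sum: 48 + 12 + 48 + 2 + 8 + 12 + 3 + 12 + 40 + 6 + 48 = 239.
239 ÷ 32 = 7 complete bars with 15 left over.

7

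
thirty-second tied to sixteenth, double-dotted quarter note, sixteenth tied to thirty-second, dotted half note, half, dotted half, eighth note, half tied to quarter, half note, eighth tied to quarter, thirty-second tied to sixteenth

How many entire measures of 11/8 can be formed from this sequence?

One bar of 11/8 = 44 thirty-second notes.
Express everything in thirty-second notes: thirty-second tied to sixteenth (thirty-second + sixteenth) = 3; double-dotted quarter note = 14; sixteenth tied to thirty-second (sixteenth + thirty-second) = 3; dotted half note = 24; half = 16; dotted half = 24; eighth note = 4; half tied to quarter (half + quarter) = 24; half note = 16; eighth tied to quarter (eighth + quarter) = 12; thirty-second tied to sixteenth (thirty-second + sixteenth) = 3.
Adding: 3 + 14 + 3 + 24 + 16 + 24 + 4 + 24 + 16 + 12 + 3 = 143.
143 ÷ 44 = 3 complete bars with 11 left over.

3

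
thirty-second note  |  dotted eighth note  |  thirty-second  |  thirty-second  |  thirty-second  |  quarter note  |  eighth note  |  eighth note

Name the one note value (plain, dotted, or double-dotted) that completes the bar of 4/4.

The bar of 4/4 = 32 thirty-second notes.
Express everything in thirty-second notes: thirty-second note = 1; dotted eighth note = 6; thirty-second = 1; thirty-second = 1; thirty-second = 1; quarter note = 8; eighth note = 4; eighth note = 4.
Adding: 1 + 6 + 1 + 1 + 1 + 8 + 4 + 4 = 26.
Remaining: 32 − 26 = 6 thirty-second notes, which is a dotted eighth note.

dotted eighth note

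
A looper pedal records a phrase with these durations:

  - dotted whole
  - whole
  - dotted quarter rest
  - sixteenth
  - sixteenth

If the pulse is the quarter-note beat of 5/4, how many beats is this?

One quarter-note beat = 4 sixteenth notes.
In sixteenth notes: dotted whole = 24; whole = 16; dotted quarter rest = 6; sixteenth = 1; sixteenth = 1.
Total: 24 + 16 + 6 + 1 + 1 = 48.
48 ÷ 4 = 12 beats.

12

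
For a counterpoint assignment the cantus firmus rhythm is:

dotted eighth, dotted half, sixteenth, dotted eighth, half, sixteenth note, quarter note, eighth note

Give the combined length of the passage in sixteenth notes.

Working in sixteenth notes: dotted eighth = 3; dotted half = 12; sixteenth = 1; dotted eighth = 3; half = 8; sixteenth note = 1; quarter note = 4; eighth note = 2.
Total: 3 + 12 + 1 + 3 + 8 + 1 + 4 + 2 = 34 sixteenth notes.

34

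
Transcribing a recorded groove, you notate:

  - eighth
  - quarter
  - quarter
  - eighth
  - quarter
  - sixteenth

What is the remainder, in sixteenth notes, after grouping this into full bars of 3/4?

One bar of 3/4 = 12 sixteenth notes.
Convert each value to sixteenth notes: eighth = 2; quarter = 4; quarter = 4; eighth = 2; quarter = 4; sixteenth = 1.
Adding: 2 + 4 + 4 + 2 + 4 + 1 = 17.
17 ÷ 12 = 1 complete bar with 5 sixteenth notes remaining.

5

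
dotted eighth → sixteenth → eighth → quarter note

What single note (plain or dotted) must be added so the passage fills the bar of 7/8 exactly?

The bar of 7/8 = 14 sixteenth notes.
Convert each value to sixteenth notes: dotted eighth = 3; sixteenth = 1; eighth = 2; quarter note = 4.
Total: 3 + 1 + 2 + 4 = 10.
Remaining: 14 − 10 = 4 sixteenth notes, which is a quarter note.

quarter note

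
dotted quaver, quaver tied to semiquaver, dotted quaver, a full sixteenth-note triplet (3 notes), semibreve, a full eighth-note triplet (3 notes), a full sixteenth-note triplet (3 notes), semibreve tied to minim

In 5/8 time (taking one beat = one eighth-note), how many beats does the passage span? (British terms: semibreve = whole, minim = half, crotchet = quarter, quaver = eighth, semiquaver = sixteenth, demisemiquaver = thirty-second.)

28.5

One eighth-note beat = 2 sixteenth notes.
Working in sixteenth notes: dotted quaver = 3; quaver tied to semiquaver (quaver + semiquaver) = 3; dotted quaver = 3; a full sixteenth-note triplet (3 notes) (three triplet sixteenths span one eighth) = 2; semibreve = 16; a full eighth-note triplet (3 notes) (three triplet eighths span one quarter) = 4; a full sixteenth-note triplet (3 notes) (three triplet sixteenths span one eighth) = 2; semibreve tied to minim (semibreve + minim) = 24.
Total: 3 + 3 + 3 + 2 + 16 + 4 + 2 + 24 = 57.
57 ÷ 2 = 28.5 beats.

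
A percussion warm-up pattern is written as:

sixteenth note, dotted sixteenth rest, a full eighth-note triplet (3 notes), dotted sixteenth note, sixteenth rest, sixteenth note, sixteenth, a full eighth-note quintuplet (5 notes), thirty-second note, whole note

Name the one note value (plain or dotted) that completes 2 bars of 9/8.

2 bars of 9/8 = 72 thirty-second notes.
Each duration in thirty-second notes: sixteenth note = 2; dotted sixteenth rest = 3; a full eighth-note triplet (3 notes) (three triplet eighths span one quarter) = 8; dotted sixteenth note = 3; sixteenth rest = 2; sixteenth note = 2; sixteenth = 2; a full eighth-note quintuplet (5 notes) (five quintuplet eighths span one half) = 16; thirty-second note = 1; whole note = 32.
Adding: 2 + 3 + 8 + 3 + 2 + 2 + 2 + 16 + 1 + 32 = 71.
Remaining: 72 − 71 = 1 thirty-second note, which is a thirty-second note.

thirty-second note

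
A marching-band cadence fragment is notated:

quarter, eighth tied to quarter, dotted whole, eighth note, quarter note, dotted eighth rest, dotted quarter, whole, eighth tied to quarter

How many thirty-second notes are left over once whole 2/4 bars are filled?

One bar of 2/4 = 8 sixteenth notes.
In sixteenth notes: quarter = 4; eighth tied to quarter (eighth + quarter) = 6; dotted whole = 24; eighth note = 2; quarter note = 4; dotted eighth rest = 3; dotted quarter = 6; whole = 16; eighth tied to quarter (eighth + quarter) = 6.
Adding: 4 + 6 + 24 + 2 + 4 + 3 + 6 + 16 + 6 = 71.
71 ÷ 8 = 8 complete bars with 7 sixteenth notes remaining = 14 thirty-second notes.

14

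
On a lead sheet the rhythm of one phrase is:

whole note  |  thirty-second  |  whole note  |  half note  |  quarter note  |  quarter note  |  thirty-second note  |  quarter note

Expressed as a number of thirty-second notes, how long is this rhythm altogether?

Convert each value to thirty-second notes: whole note = 32; thirty-second = 1; whole note = 32; half note = 16; quarter note = 8; quarter note = 8; thirty-second note = 1; quarter note = 8.
Adding: 32 + 1 + 32 + 16 + 8 + 8 + 1 + 8 = 106 thirty-second notes.

106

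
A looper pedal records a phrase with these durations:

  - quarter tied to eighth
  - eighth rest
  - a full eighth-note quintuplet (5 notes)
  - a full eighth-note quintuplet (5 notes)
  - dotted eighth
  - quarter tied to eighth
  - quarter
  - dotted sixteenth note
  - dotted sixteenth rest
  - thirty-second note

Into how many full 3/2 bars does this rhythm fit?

1

One bar of 3/2 = 48 thirty-second notes.
Convert each value to thirty-second notes: quarter tied to eighth (quarter + eighth) = 12; eighth rest = 4; a full eighth-note quintuplet (5 notes) (five quintuplet eighths span one half) = 16; a full eighth-note quintuplet (5 notes) (five quintuplet eighths span one half) = 16; dotted eighth = 6; quarter tied to eighth (quarter + eighth) = 12; quarter = 8; dotted sixteenth note = 3; dotted sixteenth rest = 3; thirty-second note = 1.
Altogether 12 + 4 + 16 + 16 + 6 + 12 + 8 + 3 + 3 + 1 = 81.
81 ÷ 48 = 1 complete bar with 33 left over.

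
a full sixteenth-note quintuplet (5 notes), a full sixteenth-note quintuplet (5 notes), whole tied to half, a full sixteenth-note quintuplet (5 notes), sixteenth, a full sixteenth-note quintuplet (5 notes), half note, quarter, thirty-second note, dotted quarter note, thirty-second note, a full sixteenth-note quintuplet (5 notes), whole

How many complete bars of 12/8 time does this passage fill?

3

One bar of 12/8 = 48 thirty-second notes.
Each duration in thirty-second notes: a full sixteenth-note quintuplet (5 notes) (five quintuplet sixteenths span one quarter) = 8; a full sixteenth-note quintuplet (5 notes) (five quintuplet sixteenths span one quarter) = 8; whole tied to half (whole + half) = 48; a full sixteenth-note quintuplet (5 notes) (five quintuplet sixteenths span one quarter) = 8; sixteenth = 2; a full sixteenth-note quintuplet (5 notes) (five quintuplet sixteenths span one quarter) = 8; half note = 16; quarter = 8; thirty-second note = 1; dotted quarter note = 12; thirty-second note = 1; a full sixteenth-note quintuplet (5 notes) (five quintuplet sixteenths span one quarter) = 8; whole = 32.
Altogether 8 + 8 + 48 + 8 + 2 + 8 + 16 + 8 + 1 + 12 + 1 + 8 + 32 = 160.
160 ÷ 48 = 3 complete bars with 16 left over.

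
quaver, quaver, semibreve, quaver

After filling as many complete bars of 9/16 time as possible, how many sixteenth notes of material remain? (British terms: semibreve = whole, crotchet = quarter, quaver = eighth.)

4

One bar of 9/16 = 9 sixteenth notes.
Convert each value to sixteenth notes: quaver = 2; quaver = 2; semibreve = 16; quaver = 2.
Total: 2 + 2 + 16 + 2 = 22.
22 ÷ 9 = 2 complete bars with 4 sixteenth notes remaining.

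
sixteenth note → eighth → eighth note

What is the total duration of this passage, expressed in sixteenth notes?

5

Each duration in sixteenth notes: sixteenth note = 1; eighth = 2; eighth note = 2.
Total: 1 + 2 + 2 = 5 sixteenth notes.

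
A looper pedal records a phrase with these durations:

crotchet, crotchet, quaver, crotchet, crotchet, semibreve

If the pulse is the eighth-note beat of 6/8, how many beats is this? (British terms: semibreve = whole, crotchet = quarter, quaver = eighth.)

17

One eighth-note beat = 2 sixteenth notes.
In sixteenth notes: crotchet = 4; crotchet = 4; quaver = 2; crotchet = 4; crotchet = 4; semibreve = 16.
Altogether 4 + 4 + 2 + 4 + 4 + 16 = 34.
34 ÷ 2 = 17 beats.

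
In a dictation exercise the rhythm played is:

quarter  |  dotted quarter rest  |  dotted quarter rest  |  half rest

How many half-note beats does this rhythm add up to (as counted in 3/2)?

3

One half-note beat = 4 eighth notes.
Convert each value to eighth notes: quarter = 2; dotted quarter rest = 3; dotted quarter rest = 3; half rest = 4.
Altogether 2 + 3 + 3 + 4 = 12.
12 ÷ 4 = 3 beats.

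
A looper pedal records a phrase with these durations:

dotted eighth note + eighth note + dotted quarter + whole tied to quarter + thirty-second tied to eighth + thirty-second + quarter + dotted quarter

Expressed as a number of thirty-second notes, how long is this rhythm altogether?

Express everything in thirty-second notes: dotted eighth note = 6; eighth note = 4; dotted quarter = 12; whole tied to quarter (whole + quarter) = 40; thirty-second tied to eighth (thirty-second + eighth) = 5; thirty-second = 1; quarter = 8; dotted quarter = 12.
Sum: 6 + 4 + 12 + 40 + 5 + 1 + 8 + 12 = 88 thirty-second notes.

88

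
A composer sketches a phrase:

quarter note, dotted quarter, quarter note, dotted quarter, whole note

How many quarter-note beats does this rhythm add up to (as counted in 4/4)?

9

One quarter-note beat = 2 eighth notes.
Working in eighth notes: quarter note = 2; dotted quarter = 3; quarter note = 2; dotted quarter = 3; whole note = 8.
Adding: 2 + 3 + 2 + 3 + 8 = 18.
18 ÷ 2 = 9 beats.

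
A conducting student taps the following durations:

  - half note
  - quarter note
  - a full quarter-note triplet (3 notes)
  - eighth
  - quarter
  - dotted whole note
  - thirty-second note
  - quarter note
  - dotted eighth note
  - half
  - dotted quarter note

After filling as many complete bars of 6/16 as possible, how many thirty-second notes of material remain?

One bar of 6/16 = 12 thirty-second notes.
In thirty-second notes: half note = 16; quarter note = 8; a full quarter-note triplet (3 notes) (three triplet quarters span one half) = 16; eighth = 4; quarter = 8; dotted whole note = 48; thirty-second note = 1; quarter note = 8; dotted eighth note = 6; half = 16; dotted quarter note = 12.
Sum: 16 + 8 + 16 + 4 + 8 + 48 + 1 + 8 + 6 + 16 + 12 = 143.
143 ÷ 12 = 11 complete bars with 11 thirty-second notes remaining.

11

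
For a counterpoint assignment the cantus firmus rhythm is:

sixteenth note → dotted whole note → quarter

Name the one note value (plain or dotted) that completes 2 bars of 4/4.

dotted eighth note

2 bars of 4/4 = 32 sixteenth notes.
Express everything in sixteenth notes: sixteenth note = 1; dotted whole note = 24; quarter = 4.
Adding: 1 + 24 + 4 = 29.
Remaining: 32 − 29 = 3 sixteenth notes, which is a dotted eighth note.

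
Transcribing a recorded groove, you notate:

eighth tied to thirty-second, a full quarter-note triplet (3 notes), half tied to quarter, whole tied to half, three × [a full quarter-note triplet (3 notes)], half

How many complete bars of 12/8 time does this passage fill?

3

One bar of 12/8 = 48 thirty-second notes.
Working in thirty-second notes: eighth tied to thirty-second (eighth + thirty-second) = 5; a full quarter-note triplet (3 notes) (three triplet quarters span one half) = 16; half tied to quarter (half + quarter) = 24; whole tied to half (whole + half) = 48; a full quarter-note triplet (3 notes) (three triplet quarters span one half) = 16; a full quarter-note triplet (3 notes) (three triplet quarters span one half) = 16; a full quarter-note triplet (3 notes) (three triplet quarters span one half) = 16; half = 16.
Total: 5 + 16 + 24 + 48 + 16 + 16 + 16 + 16 = 157.
157 ÷ 48 = 3 complete bars with 13 left over.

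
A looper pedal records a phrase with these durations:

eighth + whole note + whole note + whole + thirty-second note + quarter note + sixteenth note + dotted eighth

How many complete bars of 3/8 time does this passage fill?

One bar of 3/8 = 12 thirty-second notes.
Working in thirty-second notes: eighth = 4; whole note = 32; whole note = 32; whole = 32; thirty-second note = 1; quarter note = 8; sixteenth note = 2; dotted eighth = 6.
Total: 4 + 32 + 32 + 32 + 1 + 8 + 2 + 6 = 117.
117 ÷ 12 = 9 complete bars with 9 left over.

9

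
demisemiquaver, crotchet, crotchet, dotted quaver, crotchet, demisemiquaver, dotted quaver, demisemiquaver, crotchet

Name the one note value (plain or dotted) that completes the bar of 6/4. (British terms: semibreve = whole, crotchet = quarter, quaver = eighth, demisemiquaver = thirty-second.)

The bar of 6/4 = 48 thirty-second notes.
In thirty-second notes: demisemiquaver = 1; crotchet = 8; crotchet = 8; dotted quaver = 6; crotchet = 8; demisemiquaver = 1; dotted quaver = 6; demisemiquaver = 1; crotchet = 8.
Total: 1 + 8 + 8 + 6 + 8 + 1 + 6 + 1 + 8 = 47.
Remaining: 48 − 47 = 1 thirty-second note, which is a thirty-second note.

thirty-second note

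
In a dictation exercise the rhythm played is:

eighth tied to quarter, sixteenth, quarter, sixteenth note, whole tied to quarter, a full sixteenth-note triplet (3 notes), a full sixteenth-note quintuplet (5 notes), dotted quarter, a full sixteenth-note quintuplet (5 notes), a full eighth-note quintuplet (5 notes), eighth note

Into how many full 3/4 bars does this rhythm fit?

4

One bar of 3/4 = 12 sixteenth notes.
Each duration in sixteenth notes: eighth tied to quarter (eighth + quarter) = 6; sixteenth = 1; quarter = 4; sixteenth note = 1; whole tied to quarter (whole + quarter) = 20; a full sixteenth-note triplet (3 notes) (three triplet sixteenths span one eighth) = 2; a full sixteenth-note quintuplet (5 notes) (five quintuplet sixteenths span one quarter) = 4; dotted quarter = 6; a full sixteenth-note quintuplet (5 notes) (five quintuplet sixteenths span one quarter) = 4; a full eighth-note quintuplet (5 notes) (five quintuplet eighths span one half) = 8; eighth note = 2.
Total: 6 + 1 + 4 + 1 + 20 + 2 + 4 + 6 + 4 + 8 + 2 = 58.
58 ÷ 12 = 4 complete bars with 10 left over.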